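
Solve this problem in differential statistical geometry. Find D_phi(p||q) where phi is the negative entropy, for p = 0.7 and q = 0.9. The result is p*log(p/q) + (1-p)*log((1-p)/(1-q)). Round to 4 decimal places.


Bregman divergence with negative entropy generator:
D = p*log(p/q) + (1-p)*log((1-p)/(1-q)).
p = 0.7, q = 0.9.
p*log(p/q) = 0.7*log(0.7/0.9) = -0.17592.
(1-p)*log((1-p)/(1-q)) = 0.3*log(0.3/0.1) = 0.329584.
D = -0.17592 + 0.329584 = 0.1537

0.1537


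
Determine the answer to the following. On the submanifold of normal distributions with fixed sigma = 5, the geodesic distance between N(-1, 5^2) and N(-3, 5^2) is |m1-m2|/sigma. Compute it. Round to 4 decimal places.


On the fixed-variance normal subfamily, geodesic distance = |m1-m2|/sigma.
|-1 - -3| = 2.
sigma = 5.
d = 2/5 = 0.4000

0.4000


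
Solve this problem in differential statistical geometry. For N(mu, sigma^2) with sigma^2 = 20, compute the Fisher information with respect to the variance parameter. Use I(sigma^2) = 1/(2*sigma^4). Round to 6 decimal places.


Fisher information for variance: I(sigma^2) = 1/(2*sigma^4).
sigma^2 = 20, so sigma^4 = 400.
I = 1/(2*400) = 1/800 = 0.001250

0.001250


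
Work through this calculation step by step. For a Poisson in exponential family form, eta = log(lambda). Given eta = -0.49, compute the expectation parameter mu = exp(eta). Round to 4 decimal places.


Expectation parameter for Poisson exponential family:
mu = exp(eta).
eta = -0.49.
mu = exp(-0.49) = 0.6126

0.6126


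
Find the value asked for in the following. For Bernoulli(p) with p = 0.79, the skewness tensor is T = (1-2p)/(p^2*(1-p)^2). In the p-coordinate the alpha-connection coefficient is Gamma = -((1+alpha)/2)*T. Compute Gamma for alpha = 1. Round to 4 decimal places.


Skewness (Amari-Chentsov) tensor: T = (1-2p)/(p^2*(1-p)^2).
p = 0.79, 1-2p = -0.58, p^2 = 0.6241, (1-p)^2 = 0.0441.
T = -0.58/(0.6241 * 0.0441) = -21.07343.
In the p-coordinate, Gamma^(alpha) = Gamma^(0) - (alpha/2)*T with Gamma^(0) = (1/2)*g'(p) = -T/2,
so Gamma^(alpha) = -((1+alpha)/2)*T.
alpha = 1, -(1+alpha)/2 = -1.0.
Gamma = -1.0 * -21.07343 = 21.0734

21.0734


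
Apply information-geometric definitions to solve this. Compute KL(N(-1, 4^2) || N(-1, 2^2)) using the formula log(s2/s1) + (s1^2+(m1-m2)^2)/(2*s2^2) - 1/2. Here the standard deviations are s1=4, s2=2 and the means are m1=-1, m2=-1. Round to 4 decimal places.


KL divergence between normal distributions:
KL = log(s2/s1) + (s1^2 + (m1-m2)^2)/(2*s2^2) - 1/2.
log(2/4) = -0.693147.
(4^2 + (-1--1)^2)/(2*2^2) = (16 + 0)/8 = 2.0.
KL = -0.693147 + 2.0 - 0.5 = 0.8069

0.8069


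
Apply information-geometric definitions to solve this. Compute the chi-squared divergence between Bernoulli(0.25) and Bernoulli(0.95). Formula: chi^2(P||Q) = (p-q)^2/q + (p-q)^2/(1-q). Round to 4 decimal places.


Chi-squared divergence between Bernoulli distributions:
chi^2 = (p-q)^2/q + (p-q)^2/(1-q).
p = 0.25, q = 0.95, p-q = -0.7.
(p-q)^2 = 0.49.
term1 = 0.49/0.95 = 0.515789.
term2 = 0.49/0.05 = 9.8.
chi^2 = 0.515789 + 9.8 = 10.3158

10.3158


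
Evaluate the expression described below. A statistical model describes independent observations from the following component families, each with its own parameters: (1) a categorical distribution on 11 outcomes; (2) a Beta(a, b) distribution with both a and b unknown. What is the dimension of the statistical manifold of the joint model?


The dimension of a statistical manifold equals the number of free
(independent) real parameters of the model. For a product of independent
blocks the parameter counts add.
- categorical on 11 outcomes (probabilities sum to 1): 11-1 = 10.
- Beta (a, b): 2.
Total = 10 + 2 = 12.
Dimension = 12

12


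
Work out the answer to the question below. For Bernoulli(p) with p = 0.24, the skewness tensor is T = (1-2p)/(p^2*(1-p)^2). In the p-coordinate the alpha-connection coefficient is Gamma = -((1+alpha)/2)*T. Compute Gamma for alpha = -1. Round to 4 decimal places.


Skewness (Amari-Chentsov) tensor: T = (1-2p)/(p^2*(1-p)^2).
p = 0.24, 1-2p = 0.52, p^2 = 0.0576, (1-p)^2 = 0.5776.
T = 0.52/(0.0576 * 0.5776) = 15.629809.
In the p-coordinate, Gamma^(alpha) = Gamma^(0) - (alpha/2)*T with Gamma^(0) = (1/2)*g'(p) = -T/2,
so Gamma^(alpha) = -((1+alpha)/2)*T.
alpha = -1, -(1+alpha)/2 = 0.0.
Gamma = 0.0 * 15.629809 = 0.0000

0.0000


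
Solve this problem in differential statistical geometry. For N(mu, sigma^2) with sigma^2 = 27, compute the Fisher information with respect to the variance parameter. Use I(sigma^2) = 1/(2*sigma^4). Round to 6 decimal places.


Fisher information for variance: I(sigma^2) = 1/(2*sigma^4).
sigma^2 = 27, so sigma^4 = 729.
I = 1/(2*729) = 1/1458 = 0.000686

0.000686


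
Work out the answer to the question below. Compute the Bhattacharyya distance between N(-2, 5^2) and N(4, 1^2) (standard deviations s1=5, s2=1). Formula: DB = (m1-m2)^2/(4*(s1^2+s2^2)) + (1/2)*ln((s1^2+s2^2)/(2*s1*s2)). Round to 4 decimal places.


Bhattacharyya distance between two Gaussians:
DB = (m1-m2)^2/(4*(s1^2+s2^2)) + (1/2)*ln((s1^2+s2^2)/(2*s1*s2)).
(m1-m2)^2 = (-6)^2 = 36.
s1^2+s2^2 = 25 + 1 = 26.
term1 = 36/104 = 0.346154.
term2 = 0.5*ln(26/10.0) = 0.477756.
DB = 0.346154 + 0.477756 = 0.8239

0.8239


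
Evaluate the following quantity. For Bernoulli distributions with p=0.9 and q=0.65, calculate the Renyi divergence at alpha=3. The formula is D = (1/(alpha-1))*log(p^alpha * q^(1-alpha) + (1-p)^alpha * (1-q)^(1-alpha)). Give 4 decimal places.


Renyi divergence of order alpha between Bernoulli distributions:
D = (1/(alpha-1))*log(p^alpha * q^(1-alpha) + (1-p)^alpha * (1-q)^(1-alpha)).
alpha = 3, p = 0.9, q = 0.65.
p^alpha * q^(1-alpha) = 0.9^3 * 0.65^-2 = 1.725444.
(1-p)^alpha * (1-q)^(1-alpha) = 0.1^3 * 0.35^-2 = 0.008163.
sum = 1.725444 + 0.008163 = 1.733607.
D = (1/2)*log(1.733607) = 0.2751

0.2751


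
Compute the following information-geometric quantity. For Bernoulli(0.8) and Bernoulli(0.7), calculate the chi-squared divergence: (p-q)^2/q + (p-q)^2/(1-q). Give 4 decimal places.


Chi-squared divergence between Bernoulli distributions:
chi^2 = (p-q)^2/q + (p-q)^2/(1-q).
p = 0.8, q = 0.7, p-q = 0.1.
(p-q)^2 = 0.01.
term1 = 0.01/0.7 = 0.014286.
term2 = 0.01/0.3 = 0.033333.
chi^2 = 0.014286 + 0.033333 = 0.0476

0.0476


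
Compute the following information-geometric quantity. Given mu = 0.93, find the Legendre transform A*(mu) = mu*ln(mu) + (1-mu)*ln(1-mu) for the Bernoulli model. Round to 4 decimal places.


Legendre transform for Bernoulli:
A*(mu) = mu*log(mu) + (1-mu)*log(1-mu).
mu = 0.93, 1-mu = 0.07.
mu*log(mu) = 0.93*log(0.93) = -0.067491.
(1-mu)*log(1-mu) = 0.07*log(0.07) = -0.186148.
A* = -0.067491 + -0.186148 = -0.2536

-0.2536


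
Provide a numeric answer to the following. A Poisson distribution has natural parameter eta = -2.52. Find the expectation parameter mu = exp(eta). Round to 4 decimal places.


Expectation parameter for Poisson exponential family:
mu = exp(eta).
eta = -2.52.
mu = exp(-2.52) = 0.0805

0.0805


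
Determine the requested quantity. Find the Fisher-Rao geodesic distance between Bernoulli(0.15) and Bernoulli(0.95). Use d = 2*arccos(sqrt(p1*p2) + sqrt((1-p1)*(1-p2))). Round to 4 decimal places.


Geodesic distance on Bernoulli manifold:
d(p1,p2) = 2*arccos(sqrt(p1*p2) + sqrt((1-p1)*(1-p2))).
sqrt(p1*p2) = sqrt(0.15*0.95) = 0.377492.
sqrt((1-p1)*(1-p2)) = sqrt(0.85*0.05) = 0.206155.
arg = 0.377492 + 0.206155 = 0.583647.
d = 2*arccos(0.583647) = 1.8952

1.8952


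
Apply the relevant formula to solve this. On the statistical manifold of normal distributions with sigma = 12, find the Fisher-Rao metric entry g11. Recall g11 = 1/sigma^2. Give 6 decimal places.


For the 2-parameter normal family, the Fisher metric has:
  g11 = 1/sigma^2, g22 = 2/sigma^2.
sigma = 12, sigma^2 = 144.
g11 = 0.006944

0.006944


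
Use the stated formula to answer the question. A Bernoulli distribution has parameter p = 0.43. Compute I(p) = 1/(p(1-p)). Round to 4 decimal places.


For Bernoulli(p), Fisher information is I(p) = 1/(p*(1-p)).
p = 0.43, 1-p = 0.57.
p*(1-p) = 0.2451.
I(p) = 1/0.2451 = 4.0800

4.0800


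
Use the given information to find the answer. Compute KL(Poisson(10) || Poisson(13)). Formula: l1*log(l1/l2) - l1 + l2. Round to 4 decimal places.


KL divergence for Poisson:
KL = l1*log(l1/l2) - l1 + l2.
l1 = 10, l2 = 13.
log(10/13) = -0.262364.
l1*log(l1/l2) = 10 * -0.262364 = -2.623643.
KL = -2.623643 - 10 + 13 = 0.3764

0.3764


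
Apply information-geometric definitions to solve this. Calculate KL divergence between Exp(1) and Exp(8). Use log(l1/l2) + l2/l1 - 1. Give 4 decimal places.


KL divergence for exponential family:
KL = log(l1/l2) + l2/l1 - 1.
log(1/8) = -2.079442.
8/1 = 8.0.
KL = -2.079442 + 8.0 - 1 = 4.9206

4.9206


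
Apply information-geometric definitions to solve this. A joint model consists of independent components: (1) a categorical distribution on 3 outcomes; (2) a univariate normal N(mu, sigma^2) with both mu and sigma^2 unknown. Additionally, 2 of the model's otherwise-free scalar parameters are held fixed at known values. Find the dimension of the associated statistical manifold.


The dimension of a statistical manifold equals the number of free
(independent) real parameters of the model. For a product of independent
blocks the parameter counts add.
- categorical on 3 outcomes (probabilities sum to 1): 3-1 = 2.
- normal (mu, sigma^2): 2.
Total = 2 + 2 = 4.
2 parameter(s) fixed at known values: 4 - 2 = 2.
Dimension = 2

2


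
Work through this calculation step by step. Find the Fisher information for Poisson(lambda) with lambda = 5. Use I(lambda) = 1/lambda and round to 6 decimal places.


Fisher information for Poisson: I(lambda) = 1/lambda.
lambda = 5.
I(lambda) = 1/5 = 0.200000

0.200000


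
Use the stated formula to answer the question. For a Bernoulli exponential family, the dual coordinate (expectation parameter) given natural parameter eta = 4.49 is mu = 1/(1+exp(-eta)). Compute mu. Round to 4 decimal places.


Dual coordinate (expectation parameter) for Bernoulli:
mu = 1/(1+exp(-eta)).
eta = 4.49.
exp(-eta) = exp(-4.49) = 0.011221.
mu = 1/(1+0.011221) = 0.9889

0.9889


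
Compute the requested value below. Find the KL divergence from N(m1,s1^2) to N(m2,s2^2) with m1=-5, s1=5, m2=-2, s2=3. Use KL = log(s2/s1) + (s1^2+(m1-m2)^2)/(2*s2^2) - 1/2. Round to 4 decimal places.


KL divergence between normal distributions:
KL = log(s2/s1) + (s1^2 + (m1-m2)^2)/(2*s2^2) - 1/2.
log(3/5) = -0.510826.
(5^2 + (-5--2)^2)/(2*3^2) = (25 + 9)/18 = 1.888889.
KL = -0.510826 + 1.888889 - 0.5 = 0.8781

0.8781


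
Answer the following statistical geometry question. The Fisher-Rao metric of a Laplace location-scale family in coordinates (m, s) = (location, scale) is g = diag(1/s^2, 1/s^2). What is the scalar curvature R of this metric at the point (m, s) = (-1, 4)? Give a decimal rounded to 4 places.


The metric has the form g = (A dm^2 + B ds^2)/s^2 with A = 1, B = 1.
Substitute u = sqrt(A/B)*m: g = B*(du^2 + ds^2)/s^2, i.e. B times the
Poincare upper half-plane metric, which has constant Gaussian curvature -1.
Scaling a 2D metric by a constant c divides the Gaussian curvature by c,
so K = -1/B = -1/(1) = -1.0000 everywhere (the point (m, s) = (-1, 4) is irrelevant:
the curvature is constant).
Scalar curvature in dimension 2: R = 2K = -2/(1) = -2.0000.

-2.0000


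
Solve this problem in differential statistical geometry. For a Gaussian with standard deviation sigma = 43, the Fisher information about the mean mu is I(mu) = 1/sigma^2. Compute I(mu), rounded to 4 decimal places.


The Fisher information for the mean of a normal distribution is I(mu) = 1/sigma^2.
sigma = 43, so sigma^2 = 1849.
I(mu) = 1/1849 = 0.0005

0.0005


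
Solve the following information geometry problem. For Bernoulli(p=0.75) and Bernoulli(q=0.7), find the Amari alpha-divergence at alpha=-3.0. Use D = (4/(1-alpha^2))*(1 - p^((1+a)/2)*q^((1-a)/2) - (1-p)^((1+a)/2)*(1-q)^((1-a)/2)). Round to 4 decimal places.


Amari alpha-divergence:
D = (4/(1-alpha^2))*(1 - p^((1+a)/2)*q^((1-a)/2) - (1-p)^((1+a)/2)*(1-q)^((1-a)/2)).
alpha = -3.0, p = 0.75, q = 0.7.
e1 = (1+alpha)/2 = -1.0, e2 = (1-alpha)/2 = 2.0.
t1 = p^e1 * q^e2 = 0.75^-1.0 * 0.7^2.0 = 0.653333.
t2 = (1-p)^e1 * (1-q)^e2 = 0.25^-1.0 * 0.3^2.0 = 0.36.
4/(1-alpha^2) = -0.5.
D = -0.5*(1 - 0.653333 - 0.36) = 0.0067

0.0067


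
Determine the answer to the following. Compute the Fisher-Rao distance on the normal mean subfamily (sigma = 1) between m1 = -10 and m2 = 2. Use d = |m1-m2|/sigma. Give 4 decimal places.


On the fixed-variance normal subfamily, geodesic distance = |m1-m2|/sigma.
|-10 - 2| = 12.
sigma = 1.
d = 12/1 = 12.0000

12.0000


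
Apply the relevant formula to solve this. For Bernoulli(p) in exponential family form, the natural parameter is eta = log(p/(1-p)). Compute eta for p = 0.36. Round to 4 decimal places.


Natural parameter for Bernoulli: eta = log(p/(1-p)).
p = 0.36, 1-p = 0.64.
p/(1-p) = 0.5625.
eta = log(0.5625) = -0.5754

-0.5754


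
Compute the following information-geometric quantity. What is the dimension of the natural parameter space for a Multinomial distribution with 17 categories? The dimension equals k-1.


Exponential family dimension calculation:
For Multinomial with k=17 categories, dim = k-1 = 16.

16


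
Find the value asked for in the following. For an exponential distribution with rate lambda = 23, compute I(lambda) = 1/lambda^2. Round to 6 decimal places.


Fisher information for exponential: I(lambda) = 1/lambda^2.
lambda = 23, lambda^2 = 529.
I = 1/529 = 0.001890

0.001890


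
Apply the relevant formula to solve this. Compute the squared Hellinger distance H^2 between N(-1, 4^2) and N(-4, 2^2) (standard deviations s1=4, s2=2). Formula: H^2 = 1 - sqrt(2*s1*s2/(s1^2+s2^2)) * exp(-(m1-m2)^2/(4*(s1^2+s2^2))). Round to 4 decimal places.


Squared Hellinger distance for Gaussians:
H^2 = 1 - sqrt(2*s1*s2/(s1^2+s2^2)) * exp(-(m1-m2)^2/(4*(s1^2+s2^2))).
s1^2 = 16, s2^2 = 4, s1^2+s2^2 = 20.
sqrt(2*4*2/(20)) = 0.894427.
(m1-m2)^2 = (3)^2 = 9.
exp(-9/(4*20)) = exp(-0.1125) = 0.893597.
H^2 = 1 - 0.894427*0.893597 = 0.2007

0.2007


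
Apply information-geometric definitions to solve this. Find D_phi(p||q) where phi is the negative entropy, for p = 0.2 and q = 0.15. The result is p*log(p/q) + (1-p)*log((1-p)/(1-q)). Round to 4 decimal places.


Bregman divergence with negative entropy generator:
D = p*log(p/q) + (1-p)*log((1-p)/(1-q)).
p = 0.2, q = 0.15.
p*log(p/q) = 0.2*log(0.2/0.15) = 0.057536.
(1-p)*log((1-p)/(1-q)) = 0.8*log(0.8/0.85) = -0.0485.
D = 0.057536 + -0.0485 = 0.0090

0.0090


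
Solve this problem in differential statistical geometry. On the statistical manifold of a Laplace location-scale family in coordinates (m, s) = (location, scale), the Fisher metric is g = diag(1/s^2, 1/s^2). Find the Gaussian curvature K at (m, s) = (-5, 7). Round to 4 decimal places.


The metric has the form g = (A dm^2 + B ds^2)/s^2 with A = 1, B = 1.
Substitute u = sqrt(A/B)*m: g = B*(du^2 + ds^2)/s^2, i.e. B times the
Poincare upper half-plane metric, which has constant Gaussian curvature -1.
Scaling a 2D metric by a constant c divides the Gaussian curvature by c,
so K = -1/B = -1/(1) = -1.0000 everywhere (the point (m, s) = (-5, 7) is irrelevant:
the curvature is constant).
The requested Gaussian curvature is K = -1.0000.

-1.0000


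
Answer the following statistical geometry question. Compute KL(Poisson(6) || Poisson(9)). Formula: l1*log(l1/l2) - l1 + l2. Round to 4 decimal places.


KL divergence for Poisson:
KL = l1*log(l1/l2) - l1 + l2.
l1 = 6, l2 = 9.
log(6/9) = -0.405465.
l1*log(l1/l2) = 6 * -0.405465 = -2.432791.
KL = -2.432791 - 6 + 9 = 0.5672

0.5672


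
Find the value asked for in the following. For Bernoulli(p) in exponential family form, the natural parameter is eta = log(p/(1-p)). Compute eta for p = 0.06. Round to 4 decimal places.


Natural parameter for Bernoulli: eta = log(p/(1-p)).
p = 0.06, 1-p = 0.94.
p/(1-p) = 0.06383.
eta = log(0.06383) = -2.7515

-2.7515


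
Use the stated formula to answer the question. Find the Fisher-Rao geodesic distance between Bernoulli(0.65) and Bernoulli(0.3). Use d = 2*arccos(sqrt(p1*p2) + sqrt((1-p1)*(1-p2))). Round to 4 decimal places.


Geodesic distance on Bernoulli manifold:
d(p1,p2) = 2*arccos(sqrt(p1*p2) + sqrt((1-p1)*(1-p2))).
sqrt(p1*p2) = sqrt(0.65*0.3) = 0.441588.
sqrt((1-p1)*(1-p2)) = sqrt(0.35*0.7) = 0.494975.
arg = 0.441588 + 0.494975 = 0.936563.
d = 2*arccos(0.936563) = 0.7162

0.7162


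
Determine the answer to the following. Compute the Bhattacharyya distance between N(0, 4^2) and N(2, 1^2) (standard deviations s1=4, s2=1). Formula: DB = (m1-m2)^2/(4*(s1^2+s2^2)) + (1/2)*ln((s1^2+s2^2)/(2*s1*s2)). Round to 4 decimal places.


Bhattacharyya distance between two Gaussians:
DB = (m1-m2)^2/(4*(s1^2+s2^2)) + (1/2)*ln((s1^2+s2^2)/(2*s1*s2)).
(m1-m2)^2 = (-2)^2 = 4.
s1^2+s2^2 = 16 + 1 = 17.
term1 = 4/68 = 0.058824.
term2 = 0.5*ln(17/8.0) = 0.376886.
DB = 0.058824 + 0.376886 = 0.4357

0.4357


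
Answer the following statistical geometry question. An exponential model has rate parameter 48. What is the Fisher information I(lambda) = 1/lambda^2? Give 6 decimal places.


Fisher information for exponential: I(lambda) = 1/lambda^2.
lambda = 48, lambda^2 = 2304.
I = 1/2304 = 0.000434

0.000434


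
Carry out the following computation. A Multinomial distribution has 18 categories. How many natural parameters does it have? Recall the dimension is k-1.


Exponential family dimension calculation:
For Multinomial with k=18 categories, dim = k-1 = 17.

17


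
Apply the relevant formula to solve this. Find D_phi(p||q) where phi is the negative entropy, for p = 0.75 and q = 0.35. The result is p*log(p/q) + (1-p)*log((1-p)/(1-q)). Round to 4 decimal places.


Bregman divergence with negative entropy generator:
D = p*log(p/q) + (1-p)*log((1-p)/(1-q)).
p = 0.75, q = 0.35.
p*log(p/q) = 0.75*log(0.75/0.35) = 0.571605.
(1-p)*log((1-p)/(1-q)) = 0.25*log(0.25/0.65) = -0.238878.
D = 0.571605 + -0.238878 = 0.3327

0.3327


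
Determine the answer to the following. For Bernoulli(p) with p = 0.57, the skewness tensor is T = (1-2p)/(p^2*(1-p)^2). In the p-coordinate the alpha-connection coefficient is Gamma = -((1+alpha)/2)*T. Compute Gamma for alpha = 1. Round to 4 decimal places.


Skewness (Amari-Chentsov) tensor: T = (1-2p)/(p^2*(1-p)^2).
p = 0.57, 1-2p = -0.14, p^2 = 0.3249, (1-p)^2 = 0.1849.
T = -0.14/(0.3249 * 0.1849) = -2.330459.
In the p-coordinate, Gamma^(alpha) = Gamma^(0) - (alpha/2)*T with Gamma^(0) = (1/2)*g'(p) = -T/2,
so Gamma^(alpha) = -((1+alpha)/2)*T.
alpha = 1, -(1+alpha)/2 = -1.0.
Gamma = -1.0 * -2.330459 = 2.3305

2.3305


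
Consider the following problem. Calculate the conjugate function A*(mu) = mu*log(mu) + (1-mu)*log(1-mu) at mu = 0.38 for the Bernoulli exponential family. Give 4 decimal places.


Legendre transform for Bernoulli:
A*(mu) = mu*log(mu) + (1-mu)*log(1-mu).
mu = 0.38, 1-mu = 0.62.
mu*log(mu) = 0.38*log(0.38) = -0.367682.
(1-mu)*log(1-mu) = 0.62*log(0.62) = -0.296382.
A* = -0.367682 + -0.296382 = -0.6641

-0.6641


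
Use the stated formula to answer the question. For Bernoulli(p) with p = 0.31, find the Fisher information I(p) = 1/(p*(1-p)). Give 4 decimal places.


For Bernoulli(p), Fisher information is I(p) = 1/(p*(1-p)).
p = 0.31, 1-p = 0.69.
p*(1-p) = 0.2139.
I(p) = 1/0.2139 = 4.6751

4.6751


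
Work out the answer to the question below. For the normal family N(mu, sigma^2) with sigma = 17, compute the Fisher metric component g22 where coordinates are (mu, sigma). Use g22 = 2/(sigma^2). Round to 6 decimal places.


For the 2-parameter normal family, the Fisher metric has:
  g11 = 1/sigma^2, g22 = 2/sigma^2.
sigma = 17, sigma^2 = 289.
g22 = 0.006920

0.006920


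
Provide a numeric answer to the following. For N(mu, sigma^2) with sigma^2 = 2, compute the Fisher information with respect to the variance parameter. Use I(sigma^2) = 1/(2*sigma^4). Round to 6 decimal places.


Fisher information for variance: I(sigma^2) = 1/(2*sigma^4).
sigma^2 = 2, so sigma^4 = 4.
I = 1/(2*4) = 1/8 = 0.125000

0.125000


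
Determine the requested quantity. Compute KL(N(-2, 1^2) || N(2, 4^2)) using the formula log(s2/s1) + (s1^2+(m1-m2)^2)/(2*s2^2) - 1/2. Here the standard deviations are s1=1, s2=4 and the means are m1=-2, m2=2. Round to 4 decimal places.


KL divergence between normal distributions:
KL = log(s2/s1) + (s1^2 + (m1-m2)^2)/(2*s2^2) - 1/2.
log(4/1) = 1.386294.
(1^2 + (-2-2)^2)/(2*4^2) = (1 + 16)/32 = 0.53125.
KL = 1.386294 + 0.53125 - 0.5 = 1.4175

1.4175


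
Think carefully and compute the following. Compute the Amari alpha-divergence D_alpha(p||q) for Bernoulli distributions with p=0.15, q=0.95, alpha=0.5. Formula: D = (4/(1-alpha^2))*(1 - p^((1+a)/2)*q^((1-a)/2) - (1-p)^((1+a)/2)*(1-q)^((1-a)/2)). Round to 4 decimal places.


Amari alpha-divergence:
D = (4/(1-alpha^2))*(1 - p^((1+a)/2)*q^((1-a)/2) - (1-p)^((1+a)/2)*(1-q)^((1-a)/2)).
alpha = 0.5, p = 0.15, q = 0.95.
e1 = (1+alpha)/2 = 0.75, e2 = (1-alpha)/2 = 0.25.
t1 = p^e1 * q^e2 = 0.15^0.75 * 0.95^0.25 = 0.237957.
t2 = (1-p)^e1 * (1-q)^e2 = 0.85^0.75 * 0.05^0.25 = 0.418607.
4/(1-alpha^2) = 5.333333.
D = 5.333333*(1 - 0.237957 - 0.418607) = 1.8317

1.8317


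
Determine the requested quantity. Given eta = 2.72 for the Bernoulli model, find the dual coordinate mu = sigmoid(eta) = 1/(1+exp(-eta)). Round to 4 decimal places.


Dual coordinate (expectation parameter) for Bernoulli:
mu = 1/(1+exp(-eta)).
eta = 2.72.
exp(-eta) = exp(-2.72) = 0.065875.
mu = 1/(1+0.065875) = 0.9382

0.9382


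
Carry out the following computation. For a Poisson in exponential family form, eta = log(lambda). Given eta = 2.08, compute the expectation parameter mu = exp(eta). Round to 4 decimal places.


Expectation parameter for Poisson exponential family:
mu = exp(eta).
eta = 2.08.
mu = exp(2.08) = 8.0045

8.0045


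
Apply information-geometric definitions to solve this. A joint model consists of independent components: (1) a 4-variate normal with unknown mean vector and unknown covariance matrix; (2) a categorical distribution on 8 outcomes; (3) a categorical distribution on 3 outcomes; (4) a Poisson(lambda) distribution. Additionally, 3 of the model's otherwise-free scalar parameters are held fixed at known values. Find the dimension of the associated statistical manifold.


The dimension of a statistical manifold equals the number of free
(independent) real parameters of the model. For a product of independent
blocks the parameter counts add.
- 4-variate normal: 4 (mean) + 4*5/2 = 10 (symmetric covariance) = 14.
- categorical on 8 outcomes (probabilities sum to 1): 8-1 = 7.
- categorical on 3 outcomes (probabilities sum to 1): 3-1 = 2.
- Poisson (lambda): 1.
Total = 14 + 7 + 2 + 1 = 24.
3 parameter(s) fixed at known values: 24 - 3 = 21.
Dimension = 21

21


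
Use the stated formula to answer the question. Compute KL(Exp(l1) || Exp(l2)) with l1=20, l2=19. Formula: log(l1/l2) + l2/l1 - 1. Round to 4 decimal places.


KL divergence for exponential family:
KL = log(l1/l2) + l2/l1 - 1.
log(20/19) = 0.051293.
19/20 = 0.95.
KL = 0.051293 + 0.95 - 1 = 0.0013

0.0013


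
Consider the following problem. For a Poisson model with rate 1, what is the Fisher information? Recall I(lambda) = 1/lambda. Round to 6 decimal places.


Fisher information for Poisson: I(lambda) = 1/lambda.
lambda = 1.
I(lambda) = 1/1 = 1.000000

1.000000


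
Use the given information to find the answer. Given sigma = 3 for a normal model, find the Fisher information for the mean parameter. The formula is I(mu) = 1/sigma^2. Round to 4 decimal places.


The Fisher information for the mean of a normal distribution is I(mu) = 1/sigma^2.
sigma = 3, so sigma^2 = 9.
I(mu) = 1/9 = 0.1111

0.1111


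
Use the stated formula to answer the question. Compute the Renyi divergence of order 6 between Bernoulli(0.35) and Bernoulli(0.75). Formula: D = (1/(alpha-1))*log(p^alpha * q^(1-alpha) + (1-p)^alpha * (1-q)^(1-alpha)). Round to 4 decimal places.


Renyi divergence of order alpha between Bernoulli distributions:
D = (1/(alpha-1))*log(p^alpha * q^(1-alpha) + (1-p)^alpha * (1-q)^(1-alpha)).
alpha = 6, p = 0.35, q = 0.75.
p^alpha * q^(1-alpha) = 0.35^6 * 0.75^-5 = 0.007746.
(1-p)^alpha * (1-q)^(1-alpha) = 0.65^6 * 0.25^-5 = 77.228944.
sum = 0.007746 + 77.228944 = 77.23669.
D = (1/5)*log(77.23669) = 0.8694

0.8694


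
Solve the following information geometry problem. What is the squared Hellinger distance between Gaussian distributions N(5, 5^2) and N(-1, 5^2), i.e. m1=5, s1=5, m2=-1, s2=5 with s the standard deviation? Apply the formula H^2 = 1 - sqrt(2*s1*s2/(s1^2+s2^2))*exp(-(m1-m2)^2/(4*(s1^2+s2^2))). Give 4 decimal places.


Squared Hellinger distance for Gaussians:
H^2 = 1 - sqrt(2*s1*s2/(s1^2+s2^2)) * exp(-(m1-m2)^2/(4*(s1^2+s2^2))).
s1^2 = 25, s2^2 = 25, s1^2+s2^2 = 50.
sqrt(2*5*5/(50)) = 1.0.
(m1-m2)^2 = (6)^2 = 36.
exp(-36/(4*50)) = exp(-0.18) = 0.83527.
H^2 = 1 - 1.0*0.83527 = 0.1647

0.1647


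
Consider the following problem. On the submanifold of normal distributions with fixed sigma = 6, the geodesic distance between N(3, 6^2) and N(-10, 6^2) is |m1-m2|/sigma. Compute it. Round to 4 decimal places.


On the fixed-variance normal subfamily, geodesic distance = |m1-m2|/sigma.
|3 - -10| = 13.
sigma = 6.
d = 13/6 = 2.1667

2.1667


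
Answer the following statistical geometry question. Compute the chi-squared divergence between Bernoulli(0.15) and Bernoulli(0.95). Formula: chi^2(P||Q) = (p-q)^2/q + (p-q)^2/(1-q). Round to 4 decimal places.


Chi-squared divergence between Bernoulli distributions:
chi^2 = (p-q)^2/q + (p-q)^2/(1-q).
p = 0.15, q = 0.95, p-q = -0.8.
(p-q)^2 = 0.64.
term1 = 0.64/0.95 = 0.673684.
term2 = 0.64/0.05 = 12.8.
chi^2 = 0.673684 + 12.8 = 13.4737

13.4737


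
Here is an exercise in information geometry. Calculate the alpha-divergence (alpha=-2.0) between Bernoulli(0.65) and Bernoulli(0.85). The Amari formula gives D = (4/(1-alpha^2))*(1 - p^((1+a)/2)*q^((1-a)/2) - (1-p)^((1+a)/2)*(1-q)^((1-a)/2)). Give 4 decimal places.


Amari alpha-divergence:
D = (4/(1-alpha^2))*(1 - p^((1+a)/2)*q^((1-a)/2) - (1-p)^((1+a)/2)*(1-q)^((1-a)/2)).
alpha = -2.0, p = 0.65, q = 0.85.
e1 = (1+alpha)/2 = -0.5, e2 = (1-alpha)/2 = 1.5.
t1 = p^e1 * q^e2 = 0.65^-0.5 * 0.85^1.5 = 0.972012.
t2 = (1-p)^e1 * (1-q)^e2 = 0.35^-0.5 * 0.15^1.5 = 0.098198.
4/(1-alpha^2) = -1.333333.
D = -1.333333*(1 - 0.972012 - 0.098198) = 0.0936

0.0936


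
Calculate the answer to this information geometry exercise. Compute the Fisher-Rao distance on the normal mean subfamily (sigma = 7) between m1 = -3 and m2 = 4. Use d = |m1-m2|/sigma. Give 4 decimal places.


On the fixed-variance normal subfamily, geodesic distance = |m1-m2|/sigma.
|-3 - 4| = 7.
sigma = 7.
d = 7/7 = 1.0000

1.0000


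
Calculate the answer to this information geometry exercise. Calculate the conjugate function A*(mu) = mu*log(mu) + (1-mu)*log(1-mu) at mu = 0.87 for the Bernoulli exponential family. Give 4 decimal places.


Legendre transform for Bernoulli:
A*(mu) = mu*log(mu) + (1-mu)*log(1-mu).
mu = 0.87, 1-mu = 0.13.
mu*log(mu) = 0.87*log(0.87) = -0.121158.
(1-mu)*log(1-mu) = 0.13*log(0.13) = -0.265229.
A* = -0.121158 + -0.265229 = -0.3864

-0.3864


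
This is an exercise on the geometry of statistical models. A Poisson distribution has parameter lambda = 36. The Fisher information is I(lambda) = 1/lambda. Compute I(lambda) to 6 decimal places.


Fisher information for Poisson: I(lambda) = 1/lambda.
lambda = 36.
I(lambda) = 1/36 = 0.027778

0.027778


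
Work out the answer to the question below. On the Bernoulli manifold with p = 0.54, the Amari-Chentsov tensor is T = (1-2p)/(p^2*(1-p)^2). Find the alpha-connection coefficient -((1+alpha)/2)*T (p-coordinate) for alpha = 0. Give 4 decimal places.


Skewness (Amari-Chentsov) tensor: T = (1-2p)/(p^2*(1-p)^2).
p = 0.54, 1-2p = -0.08, p^2 = 0.2916, (1-p)^2 = 0.2116.
T = -0.08/(0.2916 * 0.2116) = -1.296543.
In the p-coordinate, Gamma^(alpha) = Gamma^(0) - (alpha/2)*T with Gamma^(0) = (1/2)*g'(p) = -T/2,
so Gamma^(alpha) = -((1+alpha)/2)*T.
alpha = 0, -(1+alpha)/2 = -0.5.
Gamma = -0.5 * -1.296543 = 0.6483

0.6483


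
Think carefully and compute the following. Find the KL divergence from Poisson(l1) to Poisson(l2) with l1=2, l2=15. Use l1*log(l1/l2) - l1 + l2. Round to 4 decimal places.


KL divergence for Poisson:
KL = l1*log(l1/l2) - l1 + l2.
l1 = 2, l2 = 15.
log(2/15) = -2.014903.
l1*log(l1/l2) = 2 * -2.014903 = -4.029806.
KL = -4.029806 - 2 + 15 = 8.9702

8.9702


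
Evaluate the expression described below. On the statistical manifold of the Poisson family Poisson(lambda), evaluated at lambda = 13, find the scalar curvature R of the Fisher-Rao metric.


This family has a single free parameter, so its statistical manifold
is 1-dimensional. The Riemann curvature tensor of any 1-dimensional
Riemannian manifold vanishes identically, so R = 0.

0


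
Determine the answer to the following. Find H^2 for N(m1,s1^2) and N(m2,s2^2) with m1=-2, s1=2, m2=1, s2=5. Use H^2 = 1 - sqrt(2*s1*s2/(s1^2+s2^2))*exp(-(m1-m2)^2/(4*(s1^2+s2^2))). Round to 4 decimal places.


Squared Hellinger distance for Gaussians:
H^2 = 1 - sqrt(2*s1*s2/(s1^2+s2^2)) * exp(-(m1-m2)^2/(4*(s1^2+s2^2))).
s1^2 = 4, s2^2 = 25, s1^2+s2^2 = 29.
sqrt(2*2*5/(29)) = 0.830455.
(m1-m2)^2 = (-3)^2 = 9.
exp(-9/(4*29)) = exp(-0.077586) = 0.925347.
H^2 = 1 - 0.830455*0.925347 = 0.2315

0.2315


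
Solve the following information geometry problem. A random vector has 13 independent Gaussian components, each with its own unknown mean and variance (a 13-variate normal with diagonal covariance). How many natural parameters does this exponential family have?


Exponential family dimension calculation:
Each univariate normal has two natural parameters (mu/sigma^2 and -1/(2 sigma^2)).
With 13 independent components, dim = 2 * 13 = 26.

26


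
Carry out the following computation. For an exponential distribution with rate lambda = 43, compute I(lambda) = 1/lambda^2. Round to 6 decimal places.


Fisher information for exponential: I(lambda) = 1/lambda^2.
lambda = 43, lambda^2 = 1849.
I = 1/1849 = 0.000541

0.000541


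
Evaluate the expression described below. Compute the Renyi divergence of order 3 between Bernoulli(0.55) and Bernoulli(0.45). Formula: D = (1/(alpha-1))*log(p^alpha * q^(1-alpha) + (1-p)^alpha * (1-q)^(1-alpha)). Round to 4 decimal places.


Renyi divergence of order alpha between Bernoulli distributions:
D = (1/(alpha-1))*log(p^alpha * q^(1-alpha) + (1-p)^alpha * (1-q)^(1-alpha)).
alpha = 3, p = 0.55, q = 0.45.
p^alpha * q^(1-alpha) = 0.55^3 * 0.45^-2 = 0.821605.
(1-p)^alpha * (1-q)^(1-alpha) = 0.45^3 * 0.55^-2 = 0.30124.
sum = 0.821605 + 0.30124 = 1.122845.
D = (1/2)*log(1.122845) = 0.0579

0.0579


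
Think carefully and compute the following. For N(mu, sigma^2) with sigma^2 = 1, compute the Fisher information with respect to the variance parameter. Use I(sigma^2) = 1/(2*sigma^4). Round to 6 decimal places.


Fisher information for variance: I(sigma^2) = 1/(2*sigma^4).
sigma^2 = 1, so sigma^4 = 1.
I = 1/(2*1) = 1/2 = 0.500000

0.500000


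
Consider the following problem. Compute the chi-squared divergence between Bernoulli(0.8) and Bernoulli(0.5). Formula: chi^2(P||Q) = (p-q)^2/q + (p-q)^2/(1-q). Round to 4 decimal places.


Chi-squared divergence between Bernoulli distributions:
chi^2 = (p-q)^2/q + (p-q)^2/(1-q).
p = 0.8, q = 0.5, p-q = 0.3.
(p-q)^2 = 0.09.
term1 = 0.09/0.5 = 0.18.
term2 = 0.09/0.5 = 0.18.
chi^2 = 0.18 + 0.18 = 0.3600

0.3600


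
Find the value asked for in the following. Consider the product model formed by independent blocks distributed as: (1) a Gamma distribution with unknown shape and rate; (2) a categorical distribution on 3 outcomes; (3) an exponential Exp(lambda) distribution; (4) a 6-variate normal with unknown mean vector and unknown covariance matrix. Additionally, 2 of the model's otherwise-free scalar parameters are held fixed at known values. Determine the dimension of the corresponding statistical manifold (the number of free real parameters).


The dimension of a statistical manifold equals the number of free
(independent) real parameters of the model. For a product of independent
blocks the parameter counts add.
- Gamma (shape, rate): 2.
- categorical on 3 outcomes (probabilities sum to 1): 3-1 = 2.
- exponential (lambda): 1.
- 6-variate normal: 6 (mean) + 6*7/2 = 21 (symmetric covariance) = 27.
Total = 2 + 2 + 1 + 27 = 32.
2 parameter(s) fixed at known values: 32 - 2 = 30.
Dimension = 30

30


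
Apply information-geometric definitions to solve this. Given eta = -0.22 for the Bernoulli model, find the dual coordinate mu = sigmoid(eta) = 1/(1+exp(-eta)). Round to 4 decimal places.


Dual coordinate (expectation parameter) for Bernoulli:
mu = 1/(1+exp(-eta)).
eta = -0.22.
exp(-eta) = exp(0.22) = 1.246077.
mu = 1/(1+1.246077) = 0.4452

0.4452


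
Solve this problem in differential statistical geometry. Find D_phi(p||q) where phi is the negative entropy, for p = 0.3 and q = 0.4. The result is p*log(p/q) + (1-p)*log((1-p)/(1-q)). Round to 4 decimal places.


Bregman divergence with negative entropy generator:
D = p*log(p/q) + (1-p)*log((1-p)/(1-q)).
p = 0.3, q = 0.4.
p*log(p/q) = 0.3*log(0.3/0.4) = -0.086305.
(1-p)*log((1-p)/(1-q)) = 0.7*log(0.7/0.6) = 0.107905.
D = -0.086305 + 0.107905 = 0.0216

0.0216


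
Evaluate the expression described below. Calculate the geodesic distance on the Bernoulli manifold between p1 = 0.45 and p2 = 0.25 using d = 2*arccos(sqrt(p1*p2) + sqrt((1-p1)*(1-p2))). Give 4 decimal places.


Geodesic distance on Bernoulli manifold:
d(p1,p2) = 2*arccos(sqrt(p1*p2) + sqrt((1-p1)*(1-p2))).
sqrt(p1*p2) = sqrt(0.45*0.25) = 0.33541.
sqrt((1-p1)*(1-p2)) = sqrt(0.55*0.75) = 0.642262.
arg = 0.33541 + 0.642262 = 0.977672.
d = 2*arccos(0.977672) = 0.4234

0.4234


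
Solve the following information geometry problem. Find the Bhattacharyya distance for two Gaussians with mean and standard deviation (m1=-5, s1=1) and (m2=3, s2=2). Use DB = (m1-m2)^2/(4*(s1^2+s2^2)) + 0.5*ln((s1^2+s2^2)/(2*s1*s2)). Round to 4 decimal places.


Bhattacharyya distance between two Gaussians:
DB = (m1-m2)^2/(4*(s1^2+s2^2)) + (1/2)*ln((s1^2+s2^2)/(2*s1*s2)).
(m1-m2)^2 = (-8)^2 = 64.
s1^2+s2^2 = 1 + 4 = 5.
term1 = 64/20 = 3.2.
term2 = 0.5*ln(5/4.0) = 0.111572.
DB = 3.2 + 0.111572 = 3.3116

3.3116


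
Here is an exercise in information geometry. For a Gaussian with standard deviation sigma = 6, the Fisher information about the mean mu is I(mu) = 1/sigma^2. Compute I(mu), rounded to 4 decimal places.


The Fisher information for the mean of a normal distribution is I(mu) = 1/sigma^2.
sigma = 6, so sigma^2 = 36.
I(mu) = 1/36 = 0.0278

0.0278


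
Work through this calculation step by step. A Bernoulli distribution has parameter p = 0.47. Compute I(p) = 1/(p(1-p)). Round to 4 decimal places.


For Bernoulli(p), Fisher information is I(p) = 1/(p*(1-p)).
p = 0.47, 1-p = 0.53.
p*(1-p) = 0.2491.
I(p) = 1/0.2491 = 4.0145

4.0145


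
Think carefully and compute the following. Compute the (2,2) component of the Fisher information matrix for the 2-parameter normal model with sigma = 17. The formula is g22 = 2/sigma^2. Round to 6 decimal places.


For the 2-parameter normal family, the Fisher metric has:
  g11 = 1/sigma^2, g22 = 2/sigma^2.
sigma = 17, sigma^2 = 289.
g22 = 0.006920

0.006920


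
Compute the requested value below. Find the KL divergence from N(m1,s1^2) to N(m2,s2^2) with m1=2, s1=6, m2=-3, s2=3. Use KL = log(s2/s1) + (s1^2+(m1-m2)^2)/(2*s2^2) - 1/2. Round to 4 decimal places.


KL divergence between normal distributions:
KL = log(s2/s1) + (s1^2 + (m1-m2)^2)/(2*s2^2) - 1/2.
log(3/6) = -0.693147.
(6^2 + (2--3)^2)/(2*3^2) = (36 + 25)/18 = 3.388889.
KL = -0.693147 + 3.388889 - 0.5 = 2.1957

2.1957


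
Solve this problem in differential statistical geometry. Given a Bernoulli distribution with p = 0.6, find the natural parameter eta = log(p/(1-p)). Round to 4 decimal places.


Natural parameter for Bernoulli: eta = log(p/(1-p)).
p = 0.6, 1-p = 0.4.
p/(1-p) = 1.5.
eta = log(1.5) = 0.4055

0.4055


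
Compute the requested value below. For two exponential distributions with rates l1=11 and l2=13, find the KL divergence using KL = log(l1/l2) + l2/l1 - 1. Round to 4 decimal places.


KL divergence for exponential family:
KL = log(l1/l2) + l2/l1 - 1.
log(11/13) = -0.167054.
13/11 = 1.181818.
KL = -0.167054 + 1.181818 - 1 = 0.0148

0.0148


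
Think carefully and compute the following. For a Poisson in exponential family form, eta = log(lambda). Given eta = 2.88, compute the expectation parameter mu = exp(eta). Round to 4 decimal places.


Expectation parameter for Poisson exponential family:
mu = exp(eta).
eta = 2.88.
mu = exp(2.88) = 17.8143

17.8143


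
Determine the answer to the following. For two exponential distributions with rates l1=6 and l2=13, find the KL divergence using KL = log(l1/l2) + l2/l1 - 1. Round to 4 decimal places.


KL divergence for exponential family:
KL = log(l1/l2) + l2/l1 - 1.
log(6/13) = -0.77319.
13/6 = 2.166667.
KL = -0.77319 + 2.166667 - 1 = 0.3935

0.3935


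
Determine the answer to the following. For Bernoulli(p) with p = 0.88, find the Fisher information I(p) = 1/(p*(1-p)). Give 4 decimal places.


For Bernoulli(p), Fisher information is I(p) = 1/(p*(1-p)).
p = 0.88, 1-p = 0.12.
p*(1-p) = 0.1056.
I(p) = 1/0.1056 = 9.4697

9.4697


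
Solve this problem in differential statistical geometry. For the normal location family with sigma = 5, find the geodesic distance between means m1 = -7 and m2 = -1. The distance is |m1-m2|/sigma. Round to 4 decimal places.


On the fixed-variance normal subfamily, geodesic distance = |m1-m2|/sigma.
|-7 - -1| = 6.
sigma = 5.
d = 6/5 = 1.2000

1.2000


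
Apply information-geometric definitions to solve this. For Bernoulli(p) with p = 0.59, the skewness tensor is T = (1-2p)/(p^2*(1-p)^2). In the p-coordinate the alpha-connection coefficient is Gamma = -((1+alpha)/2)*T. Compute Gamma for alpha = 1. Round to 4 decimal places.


Skewness (Amari-Chentsov) tensor: T = (1-2p)/(p^2*(1-p)^2).
p = 0.59, 1-2p = -0.18, p^2 = 0.3481, (1-p)^2 = 0.1681.
T = -0.18/(0.3481 * 0.1681) = -3.076102.
In the p-coordinate, Gamma^(alpha) = Gamma^(0) - (alpha/2)*T with Gamma^(0) = (1/2)*g'(p) = -T/2,
so Gamma^(alpha) = -((1+alpha)/2)*T.
alpha = 1, -(1+alpha)/2 = -1.0.
Gamma = -1.0 * -3.076102 = 3.0761

3.0761


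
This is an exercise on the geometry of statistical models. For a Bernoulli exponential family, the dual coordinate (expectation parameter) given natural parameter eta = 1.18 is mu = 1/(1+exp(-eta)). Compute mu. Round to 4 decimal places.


Dual coordinate (expectation parameter) for Bernoulli:
mu = 1/(1+exp(-eta)).
eta = 1.18.
exp(-eta) = exp(-1.18) = 0.307279.
mu = 1/(1+0.307279) = 0.7649

0.7649


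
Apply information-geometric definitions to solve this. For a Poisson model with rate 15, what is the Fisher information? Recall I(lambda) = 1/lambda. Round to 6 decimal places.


Fisher information for Poisson: I(lambda) = 1/lambda.
lambda = 15.
I(lambda) = 1/15 = 0.066667

0.066667


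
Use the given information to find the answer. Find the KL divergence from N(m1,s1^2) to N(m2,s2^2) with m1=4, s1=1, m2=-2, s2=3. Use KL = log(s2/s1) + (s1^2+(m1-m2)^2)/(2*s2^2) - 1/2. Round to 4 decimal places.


KL divergence between normal distributions:
KL = log(s2/s1) + (s1^2 + (m1-m2)^2)/(2*s2^2) - 1/2.
log(3/1) = 1.098612.
(1^2 + (4--2)^2)/(2*3^2) = (1 + 36)/18 = 2.055556.
KL = 1.098612 + 2.055556 - 0.5 = 2.6542

2.6542


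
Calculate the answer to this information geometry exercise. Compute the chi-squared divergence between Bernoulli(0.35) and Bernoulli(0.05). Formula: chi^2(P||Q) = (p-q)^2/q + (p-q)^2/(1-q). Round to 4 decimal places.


Chi-squared divergence between Bernoulli distributions:
chi^2 = (p-q)^2/q + (p-q)^2/(1-q).
p = 0.35, q = 0.05, p-q = 0.3.
(p-q)^2 = 0.09.
term1 = 0.09/0.05 = 1.8.
term2 = 0.09/0.95 = 0.094737.
chi^2 = 1.8 + 0.094737 = 1.8947

1.8947
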